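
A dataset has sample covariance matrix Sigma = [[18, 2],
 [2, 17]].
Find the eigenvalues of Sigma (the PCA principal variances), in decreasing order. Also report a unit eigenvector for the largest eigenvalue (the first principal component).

Step 1 — characteristic polynomial of 2×2 Sigma:
  det(Sigma - λI) = λ² - trace · λ + det = 0.
  trace = 18 + 17 = 35, det = 18·17 - (2)² = 302.
Step 2 — discriminant:
  Δ = trace² - 4·det = 1225 - 1208 = 17.
Step 3 — eigenvalues:
  λ = (trace ± √Δ)/2 = (35 ± 4.1231)/2,
  λ_1 = 19.5616,  λ_2 = 15.4384.

Step 4 — unit eigenvector for λ_1: solve (Sigma - λ_1 I)v = 0. First row:
  (18 - 19.5616)·v_x + (2)·v_y = 0, i.e. (-1.5616)·v_x + (2)·v_y = 0,
  so v ∝ (b, λ_1 - a) = (2, 1.5616) = u.
  ||u|| = √((2)² + (1.5616)²) = √(6.4384) ≈ 2.5374,
  v_1 = u/||u|| ≈ (0.7882, 0.6154) (||v_1|| = 1).

λ_1 = 19.5616,  λ_2 = 15.4384;  v_1 ≈ (0.7882, 0.6154)


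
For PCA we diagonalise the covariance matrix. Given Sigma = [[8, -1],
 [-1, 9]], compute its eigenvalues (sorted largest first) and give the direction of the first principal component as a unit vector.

Step 1 — characteristic polynomial of 2×2 Sigma:
  det(Sigma - λI) = λ² - trace · λ + det = 0.
  trace = 8 + 9 = 17, det = 8·9 - (-1)² = 71.
Step 2 — discriminant:
  Δ = trace² - 4·det = 289 - 284 = 5.
Step 3 — eigenvalues:
  λ = (trace ± √Δ)/2 = (17 ± 2.2361)/2,
  λ_1 = 9.618,  λ_2 = 7.382.

Step 4 — unit eigenvector for λ_1: solve (Sigma - λ_1 I)v = 0. First row:
  (8 - 9.618)·v_x + (-1)·v_y = 0, i.e. (-1.618)·v_x + (-1)·v_y = 0,
  so v ∝ (b, λ_1 - a) = (-1, 1.618); multiply by -1 so the first entry is positive: u = (1, -1.618).
  ||u|| = √((1)² + (-1.618)²) = √(3.618) ≈ 1.9021,
  v_1 = u/||u|| ≈ (0.5257, -0.8507) (||v_1|| = 1).

λ_1 = 9.618,  λ_2 = 7.382;  v_1 ≈ (0.5257, -0.8507)


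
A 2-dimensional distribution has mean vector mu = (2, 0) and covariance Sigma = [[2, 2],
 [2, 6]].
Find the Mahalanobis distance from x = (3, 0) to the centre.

Step 1 — centre the observation: (x - mu) = (1, 0).

Step 2 — invert Sigma. det(Sigma) = 2·6 - (2)² = 8.
  Sigma^{-1} = (1/det) · [[d, -b], [-b, a]] = [[0.75, -0.25],
 [-0.25, 0.25]].

Step 3 — form the quadratic (x - mu)^T · Sigma^{-1} · (x - mu):
  Sigma^{-1} · (x - mu) = (0.75, -0.25).
  (x - mu)^T · [Sigma^{-1} · (x - mu)] = (1)·(0.75) + (0)·(-0.25) = 0.75.

Step 4 — take square root: d = √(0.75) ≈ 0.866.

d(x, mu) = √(0.75) ≈ 0.866


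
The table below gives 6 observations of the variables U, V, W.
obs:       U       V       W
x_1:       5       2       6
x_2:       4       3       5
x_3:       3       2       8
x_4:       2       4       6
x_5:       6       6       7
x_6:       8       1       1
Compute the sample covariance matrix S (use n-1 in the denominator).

Step 1 — column means:
  mean(U) = (5 + 4 + 3 + 2 + 6 + 8) / 6 = 28/6 = 4.6667
  mean(V) = (2 + 3 + 2 + 4 + 6 + 1) / 6 = 18/6 = 3
  mean(W) = (6 + 5 + 8 + 6 + 7 + 1) / 6 = 33/6 = 5.5

Step 2 — sample covariance S[i,j] = (1/(n-1)) · Σ_k (x_{k,i} - mean_i) · (x_{k,j} - mean_j), with n-1 = 5.
  S[U,U] = ((0.3333)·(0.3333) + (-0.6667)·(-0.6667) + (-1.6667)·(-1.6667) + (-2.6667)·(-2.6667) + (1.3333)·(1.3333) + (3.3333)·(3.3333)) / 5 = 23.3333/5 = 4.6667
  S[U,V] = ((0.3333)·(-1) + (-0.6667)·(0) + (-1.6667)·(-1) + (-2.6667)·(1) + (1.3333)·(3) + (3.3333)·(-2)) / 5 = -4/5 = -0.8
  S[U,W] = ((0.3333)·(0.5) + (-0.6667)·(-0.5) + (-1.6667)·(2.5) + (-2.6667)·(0.5) + (1.3333)·(1.5) + (3.3333)·(-4.5)) / 5 = -18/5 = -3.6
  S[V,V] = ((-1)·(-1) + (0)·(0) + (-1)·(-1) + (1)·(1) + (3)·(3) + (-2)·(-2)) / 5 = 16/5 = 3.2
  S[V,W] = ((-1)·(0.5) + (0)·(-0.5) + (-1)·(2.5) + (1)·(0.5) + (3)·(1.5) + (-2)·(-4.5)) / 5 = 11/5 = 2.2
  S[W,W] = ((0.5)·(0.5) + (-0.5)·(-0.5) + (2.5)·(2.5) + (0.5)·(0.5) + (1.5)·(1.5) + (-4.5)·(-4.5)) / 5 = 29.5/5 = 5.9

S is symmetric (S[j,i] = S[i,j]). Assembling:

S = [[4.6667, -0.8, -3.6],
 [-0.8, 3.2, 2.2],
 [-3.6, 2.2, 5.9]]


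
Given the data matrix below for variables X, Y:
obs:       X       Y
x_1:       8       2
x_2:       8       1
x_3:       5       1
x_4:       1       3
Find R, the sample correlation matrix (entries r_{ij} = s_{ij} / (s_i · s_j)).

Step 1 — column means:
  mean(X) = (8 + 8 + 5 + 1) / 4 = 22/4 = 5.5
  mean(Y) = (2 + 1 + 1 + 3) / 4 = 7/4 = 1.75

Step 2 — sample variances and covariances s[i,j] = (1/(n-1)) · Σ_k (x_{k,i} - mean_i) · (x_{k,j} - mean_j), with n-1 = 3:
  s[X,X] = ((2.5)·(2.5) + (2.5)·(2.5) + (-0.5)·(-0.5) + (-4.5)·(-4.5)) / 3 = 33/3 = 11
  s[X,Y] = ((2.5)·(0.25) + (2.5)·(-0.75) + (-0.5)·(-0.75) + (-4.5)·(1.25)) / 3 = -6.5/3 = -2.1667
  s[Y,Y] = ((0.25)·(0.25) + (-0.75)·(-0.75) + (-0.75)·(-0.75) + (1.25)·(1.25)) / 3 = 2.75/3 = 0.9167
  Sample standard deviations s_i = √(s[i,i]):
  s(X) = √(11) = 3.3166
  s(Y) = √(0.9167) = 0.9574

Step 3 — r_{ij} = s_{ij} / (s_i · s_j):
  r[X,X] = 1 (diagonal).
  r[X,Y] = -2.1667 / (3.3166 · 0.9574) = -2.1667 / 3.1754 = -0.6823
  r[Y,Y] = 1 (diagonal).

R is symmetric with unit diagonal. Assembling:

R = [[1, -0.6823],
 [-0.6823, 1]]


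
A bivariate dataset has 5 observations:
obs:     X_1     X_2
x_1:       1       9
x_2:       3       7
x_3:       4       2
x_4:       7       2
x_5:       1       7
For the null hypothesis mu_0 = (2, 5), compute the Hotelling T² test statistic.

Step 1 — sample mean vector:
  mean(X_1) = (1 + 3 + 4 + 7 + 1) / 5 = 16/5 = 3.2
  mean(X_2) = (9 + 7 + 2 + 2 + 7) / 5 = 27/5 = 5.4
  x̄ = (3.2, 5.4),  deviation x̄ - mu_0 = (3.2, 5.4) - (2, 5) = (1.2, 0.4).

Step 2 — sample covariance matrix, S[i,j] = (1/(n-1)) · Σ_k (x_{k,i} - mean_i) · (x_{k,j} - mean_j), divisor n-1 = 4:
  S[X_1,X_1] = ((-2.2)·(-2.2) + (-0.2)·(-0.2) + (0.8)·(0.8) + (3.8)·(3.8) + (-2.2)·(-2.2)) / 4 = 24.8/4 = 6.2
  S[X_1,X_2] = ((-2.2)·(3.6) + (-0.2)·(1.6) + (0.8)·(-3.4) + (3.8)·(-3.4) + (-2.2)·(1.6)) / 4 = -27.4/4 = -6.85
  S[X_2,X_2] = ((3.6)·(3.6) + (1.6)·(1.6) + (-3.4)·(-3.4) + (-3.4)·(-3.4) + (1.6)·(1.6)) / 4 = 41.2/4 = 10.3
  S = [[6.2, -6.85],
 [-6.85, 10.3]].

Step 3 — invert S. det(S) = 6.2·10.3 - (-6.85)² = 16.9375.
  S^{-1} = (1/det) · [[d, -b], [-b, a]] = [[0.6081, 0.4044],
 [0.4044, 0.3661]].

Step 4 — quadratic form (x̄ - mu_0)^T · S^{-1} · (x̄ - mu_0):
  S^{-1} · (x̄ - mu_0) = (0.8915, 0.6317),
  (x̄ - mu_0)^T · [...] = (1.2)·(0.8915) + (0.4)·(0.6317) = 1.3225.

Step 5 — scale by n: T² = 5 · 1.3225 = 6.6125.

T² ≈ 6.6125


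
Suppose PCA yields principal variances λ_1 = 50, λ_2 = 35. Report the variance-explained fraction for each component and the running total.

Step 1 — total variance = trace(Sigma) = Σ λ_i = 50 + 35 = 85.

Step 2 — fraction explained by component i = λ_i / Σ λ:
  PC1: 50/85 = 0.5882
  PC2: 35/85 = 0.4118

Step 3 — cumulative fraction after k components = (λ_1 + ... + λ_k) / Σ λ:
  k = 1: 50/85 = 0.5882
  k = 2: (50 + 35)/85 = 85/85 = 1

Summary (fraction, with percent):

explained: PC1 0.5882 (58.82%), PC2 0.4118 (41.18%);  cumulative: 0.5882, 1


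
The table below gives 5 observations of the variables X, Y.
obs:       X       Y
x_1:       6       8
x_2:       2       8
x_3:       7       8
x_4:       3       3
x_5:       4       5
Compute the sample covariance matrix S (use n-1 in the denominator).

Step 1 — column means:
  mean(X) = (6 + 2 + 7 + 3 + 4) / 5 = 22/5 = 4.4
  mean(Y) = (8 + 8 + 8 + 3 + 5) / 5 = 32/5 = 6.4

Step 2 — sample covariance S[i,j] = (1/(n-1)) · Σ_k (x_{k,i} - mean_i) · (x_{k,j} - mean_j), with n-1 = 4.
  S[X,X] = ((1.6)·(1.6) + (-2.4)·(-2.4) + (2.6)·(2.6) + (-1.4)·(-1.4) + (-0.4)·(-0.4)) / 4 = 17.2/4 = 4.3
  S[X,Y] = ((1.6)·(1.6) + (-2.4)·(1.6) + (2.6)·(1.6) + (-1.4)·(-3.4) + (-0.4)·(-1.4)) / 4 = 8.2/4 = 2.05
  S[Y,Y] = ((1.6)·(1.6) + (1.6)·(1.6) + (1.6)·(1.6) + (-3.4)·(-3.4) + (-1.4)·(-1.4)) / 4 = 21.2/4 = 5.3

S is symmetric (S[j,i] = S[i,j]). Assembling:

S = [[4.3, 2.05],
 [2.05, 5.3]]


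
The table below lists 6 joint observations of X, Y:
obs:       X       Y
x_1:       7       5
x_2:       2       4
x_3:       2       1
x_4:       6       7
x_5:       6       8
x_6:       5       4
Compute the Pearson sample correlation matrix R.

Step 1 — column means:
  mean(X) = (7 + 2 + 2 + 6 + 6 + 5) / 6 = 28/6 = 4.6667
  mean(Y) = (5 + 4 + 1 + 7 + 8 + 4) / 6 = 29/6 = 4.8333

Step 2 — sample variances and covariances s[i,j] = (1/(n-1)) · Σ_k (x_{k,i} - mean_i) · (x_{k,j} - mean_j), with n-1 = 5:
  s[X,X] = ((2.3333)·(2.3333) + (-2.6667)·(-2.6667) + (-2.6667)·(-2.6667) + (1.3333)·(1.3333) + (1.3333)·(1.3333) + (0.3333)·(0.3333)) / 5 = 23.3333/5 = 4.6667
  s[X,Y] = ((2.3333)·(0.1667) + (-2.6667)·(-0.8333) + (-2.6667)·(-3.8333) + (1.3333)·(2.1667) + (1.3333)·(3.1667) + (0.3333)·(-0.8333)) / 5 = 19.6667/5 = 3.9333
  s[Y,Y] = ((0.1667)·(0.1667) + (-0.8333)·(-0.8333) + (-3.8333)·(-3.8333) + (2.1667)·(2.1667) + (3.1667)·(3.1667) + (-0.8333)·(-0.8333)) / 5 = 30.8333/5 = 6.1667
  Sample standard deviations s_i = √(s[i,i]):
  s(X) = √(4.6667) = 2.1602
  s(Y) = √(6.1667) = 2.4833

Step 3 — r_{ij} = s_{ij} / (s_i · s_j):
  r[X,X] = 1 (diagonal).
  r[X,Y] = 3.9333 / (2.1602 · 2.4833) = 3.9333 / 5.3645 = 0.7332
  r[Y,Y] = 1 (diagonal).

R is symmetric with unit diagonal. Assembling:

R = [[1, 0.7332],
 [0.7332, 1]]


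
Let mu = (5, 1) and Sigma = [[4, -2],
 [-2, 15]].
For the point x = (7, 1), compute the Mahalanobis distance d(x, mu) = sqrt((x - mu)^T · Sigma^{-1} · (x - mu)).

Step 1 — centre the observation: (x - mu) = (2, 0).

Step 2 — invert Sigma. det(Sigma) = 4·15 - (-2)² = 56.
  Sigma^{-1} = (1/det) · [[d, -b], [-b, a]] = [[0.2679, 0.0357],
 [0.0357, 0.0714]].

Step 3 — form the quadratic (x - mu)^T · Sigma^{-1} · (x - mu):
  Sigma^{-1} · (x - mu) = (0.5357, 0.0714).
  (x - mu)^T · [Sigma^{-1} · (x - mu)] = (2)·(0.5357) + (0)·(0.0714) = 1.0714.

Step 4 — take square root: d = √(1.0714) ≈ 1.0351.

d(x, mu) = √(1.0714) ≈ 1.0351


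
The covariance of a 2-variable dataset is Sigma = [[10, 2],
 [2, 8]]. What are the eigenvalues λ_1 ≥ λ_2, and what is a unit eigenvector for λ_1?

Step 1 — characteristic polynomial of 2×2 Sigma:
  det(Sigma - λI) = λ² - trace · λ + det = 0.
  trace = 10 + 8 = 18, det = 10·8 - (2)² = 76.
Step 2 — discriminant:
  Δ = trace² - 4·det = 324 - 304 = 20.
Step 3 — eigenvalues:
  λ = (trace ± √Δ)/2 = (18 ± 4.4721)/2,
  λ_1 = 11.2361,  λ_2 = 6.7639.

Step 4 — unit eigenvector for λ_1: solve (Sigma - λ_1 I)v = 0. First row:
  (10 - 11.2361)·v_x + (2)·v_y = 0, i.e. (-1.2361)·v_x + (2)·v_y = 0,
  so v ∝ (b, λ_1 - a) = (2, 1.2361) = u.
  ||u|| = √((2)² + (1.2361)²) = √(5.5279) ≈ 2.3511,
  v_1 = u/||u|| ≈ (0.8507, 0.5257) (||v_1|| = 1).

λ_1 = 11.2361,  λ_2 = 6.7639;  v_1 ≈ (0.8507, 0.5257)


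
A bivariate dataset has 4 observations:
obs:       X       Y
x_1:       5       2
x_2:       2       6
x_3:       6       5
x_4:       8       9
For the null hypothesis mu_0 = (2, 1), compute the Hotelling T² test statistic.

Step 1 — sample mean vector:
  mean(X) = (5 + 2 + 6 + 8) / 4 = 21/4 = 5.25
  mean(Y) = (2 + 6 + 5 + 9) / 4 = 22/4 = 5.5
  x̄ = (5.25, 5.5),  deviation x̄ - mu_0 = (5.25, 5.5) - (2, 1) = (3.25, 4.5).

Step 2 — sample covariance matrix, S[i,j] = (1/(n-1)) · Σ_k (x_{k,i} - mean_i) · (x_{k,j} - mean_j), divisor n-1 = 3:
  S[X,X] = ((-0.25)·(-0.25) + (-3.25)·(-3.25) + (0.75)·(0.75) + (2.75)·(2.75)) / 3 = 18.75/3 = 6.25
  S[X,Y] = ((-0.25)·(-3.5) + (-3.25)·(0.5) + (0.75)·(-0.5) + (2.75)·(3.5)) / 3 = 8.5/3 = 2.8333
  S[Y,Y] = ((-3.5)·(-3.5) + (0.5)·(0.5) + (-0.5)·(-0.5) + (3.5)·(3.5)) / 3 = 25/3 = 8.3333
  S = [[6.25, 2.8333],
 [2.8333, 8.3333]].

Step 3 — invert S. det(S) = 6.25·8.3333 - (2.8333)² = 44.0556.
  S^{-1} = (1/det) · [[d, -b], [-b, a]] = [[0.1892, -0.0643],
 [-0.0643, 0.1419]].

Step 4 — quadratic form (x̄ - mu_0)^T · S^{-1} · (x̄ - mu_0):
  S^{-1} · (x̄ - mu_0) = (0.3253, 0.4294),
  (x̄ - mu_0)^T · [...] = (3.25)·(0.3253) + (4.5)·(0.4294) = 2.9896.

Step 5 — scale by n: T² = 4 · 2.9896 = 11.9584.

T² ≈ 11.9584


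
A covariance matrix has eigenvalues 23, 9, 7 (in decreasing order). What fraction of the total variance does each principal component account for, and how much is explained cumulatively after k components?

Step 1 — total variance = trace(Sigma) = Σ λ_i = 23 + 9 + 7 = 39.

Step 2 — fraction explained by component i = λ_i / Σ λ:
  PC1: 23/39 = 0.5897
  PC2: 9/39 = 0.2308
  PC3: 7/39 = 0.1795

Step 3 — cumulative fraction after k components = (λ_1 + ... + λ_k) / Σ λ:
  k = 1: 23/39 = 0.5897
  k = 2: (23 + 9)/39 = 32/39 = 0.8205
  k = 3: (23 + 9 + 7)/39 = 39/39 = 1

Summary (fraction, with percent):

explained: PC1 0.5897 (58.97%), PC2 0.2308 (23.08%), PC3 0.1795 (17.95%);  cumulative: 0.5897, 0.8205, 1


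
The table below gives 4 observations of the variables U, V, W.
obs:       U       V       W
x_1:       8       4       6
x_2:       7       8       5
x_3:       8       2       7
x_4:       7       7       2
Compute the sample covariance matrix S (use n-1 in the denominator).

Step 1 — column means:
  mean(U) = (8 + 7 + 8 + 7) / 4 = 30/4 = 7.5
  mean(V) = (4 + 8 + 2 + 7) / 4 = 21/4 = 5.25
  mean(W) = (6 + 5 + 7 + 2) / 4 = 20/4 = 5

Step 2 — sample covariance S[i,j] = (1/(n-1)) · Σ_k (x_{k,i} - mean_i) · (x_{k,j} - mean_j), with n-1 = 3.
  S[U,U] = ((0.5)·(0.5) + (-0.5)·(-0.5) + (0.5)·(0.5) + (-0.5)·(-0.5)) / 3 = 1/3 = 0.3333
  S[U,V] = ((0.5)·(-1.25) + (-0.5)·(2.75) + (0.5)·(-3.25) + (-0.5)·(1.75)) / 3 = -4.5/3 = -1.5
  S[U,W] = ((0.5)·(1) + (-0.5)·(0) + (0.5)·(2) + (-0.5)·(-3)) / 3 = 3/3 = 1
  S[V,V] = ((-1.25)·(-1.25) + (2.75)·(2.75) + (-3.25)·(-3.25) + (1.75)·(1.75)) / 3 = 22.75/3 = 7.5833
  S[V,W] = ((-1.25)·(1) + (2.75)·(0) + (-3.25)·(2) + (1.75)·(-3)) / 3 = -13/3 = -4.3333
  S[W,W] = ((1)·(1) + (0)·(0) + (2)·(2) + (-3)·(-3)) / 3 = 14/3 = 4.6667

S is symmetric (S[j,i] = S[i,j]). Assembling:

S = [[0.3333, -1.5, 1],
 [-1.5, 7.5833, -4.3333],
 [1, -4.3333, 4.6667]]


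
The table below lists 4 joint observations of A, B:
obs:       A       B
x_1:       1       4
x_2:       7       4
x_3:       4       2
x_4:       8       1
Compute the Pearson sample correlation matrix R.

Step 1 — column means:
  mean(A) = (1 + 7 + 4 + 8) / 4 = 20/4 = 5
  mean(B) = (4 + 4 + 2 + 1) / 4 = 11/4 = 2.75

Step 2 — sample variances and covariances s[i,j] = (1/(n-1)) · Σ_k (x_{k,i} - mean_i) · (x_{k,j} - mean_j), with n-1 = 3:
  s[A,A] = ((-4)·(-4) + (2)·(2) + (-1)·(-1) + (3)·(3)) / 3 = 30/3 = 10
  s[A,B] = ((-4)·(1.25) + (2)·(1.25) + (-1)·(-0.75) + (3)·(-1.75)) / 3 = -7/3 = -2.3333
  s[B,B] = ((1.25)·(1.25) + (1.25)·(1.25) + (-0.75)·(-0.75) + (-1.75)·(-1.75)) / 3 = 6.75/3 = 2.25
  Sample standard deviations s_i = √(s[i,i]):
  s(A) = √(10) = 3.1623
  s(B) = √(2.25) = 1.5

Step 3 — r_{ij} = s_{ij} / (s_i · s_j):
  r[A,A] = 1 (diagonal).
  r[A,B] = -2.3333 / (3.1623 · 1.5) = -2.3333 / 4.7434 = -0.4919
  r[B,B] = 1 (diagonal).

R is symmetric with unit diagonal. Assembling:

R = [[1, -0.4919],
 [-0.4919, 1]]


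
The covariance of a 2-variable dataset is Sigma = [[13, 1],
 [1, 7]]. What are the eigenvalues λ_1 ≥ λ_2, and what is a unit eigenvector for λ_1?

Step 1 — characteristic polynomial of 2×2 Sigma:
  det(Sigma - λI) = λ² - trace · λ + det = 0.
  trace = 13 + 7 = 20, det = 13·7 - (1)² = 90.
Step 2 — discriminant:
  Δ = trace² - 4·det = 400 - 360 = 40.
Step 3 — eigenvalues:
  λ = (trace ± √Δ)/2 = (20 ± 6.3246)/2,
  λ_1 = 13.1623,  λ_2 = 6.8377.

Step 4 — unit eigenvector for λ_1: solve (Sigma - λ_1 I)v = 0. First row:
  (13 - 13.1623)·v_x + (1)·v_y = 0, i.e. (-0.1623)·v_x + (1)·v_y = 0,
  so v ∝ (b, λ_1 - a) = (1, 0.1623) = u.
  ||u|| = √((1)² + (0.1623)²) = √(1.0263) ≈ 1.0131,
  v_1 = u/||u|| ≈ (0.9871, 0.1602) (||v_1|| = 1).

λ_1 = 13.1623,  λ_2 = 6.8377;  v_1 ≈ (0.9871, 0.1602)


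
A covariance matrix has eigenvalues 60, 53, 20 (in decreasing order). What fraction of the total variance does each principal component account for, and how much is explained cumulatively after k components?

Step 1 — total variance = trace(Sigma) = Σ λ_i = 60 + 53 + 20 = 133.

Step 2 — fraction explained by component i = λ_i / Σ λ:
  PC1: 60/133 = 0.4511
  PC2: 53/133 = 0.3985
  PC3: 20/133 = 0.1504

Step 3 — cumulative fraction after k components = (λ_1 + ... + λ_k) / Σ λ:
  k = 1: 60/133 = 0.4511
  k = 2: (60 + 53)/133 = 113/133 = 0.8496
  k = 3: (60 + 53 + 20)/133 = 133/133 = 1

Summary (fraction, with percent):

explained: PC1 0.4511 (45.11%), PC2 0.3985 (39.85%), PC3 0.1504 (15.04%);  cumulative: 0.4511, 0.8496, 1


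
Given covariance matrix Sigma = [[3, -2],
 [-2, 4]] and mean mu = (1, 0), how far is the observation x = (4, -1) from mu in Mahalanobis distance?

Step 1 — centre the observation: (x - mu) = (3, -1).

Step 2 — invert Sigma. det(Sigma) = 3·4 - (-2)² = 8.
  Sigma^{-1} = (1/det) · [[d, -b], [-b, a]] = [[0.5, 0.25],
 [0.25, 0.375]].

Step 3 — form the quadratic (x - mu)^T · Sigma^{-1} · (x - mu):
  Sigma^{-1} · (x - mu) = (1.25, 0.375).
  (x - mu)^T · [Sigma^{-1} · (x - mu)] = (3)·(1.25) + (-1)·(0.375) = 3.375.

Step 4 — take square root: d = √(3.375) ≈ 1.8371.

d(x, mu) = √(3.375) ≈ 1.8371


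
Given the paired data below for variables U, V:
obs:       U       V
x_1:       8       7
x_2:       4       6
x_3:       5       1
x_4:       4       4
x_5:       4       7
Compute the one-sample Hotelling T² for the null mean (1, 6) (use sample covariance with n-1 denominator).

Step 1 — sample mean vector:
  mean(U) = (8 + 4 + 5 + 4 + 4) / 5 = 25/5 = 5
  mean(V) = (7 + 6 + 1 + 4 + 7) / 5 = 25/5 = 5
  x̄ = (5, 5),  deviation x̄ - mu_0 = (5, 5) - (1, 6) = (4, -1).

Step 2 — sample covariance matrix, S[i,j] = (1/(n-1)) · Σ_k (x_{k,i} - mean_i) · (x_{k,j} - mean_j), divisor n-1 = 4:
  S[U,U] = ((3)·(3) + (-1)·(-1) + (0)·(0) + (-1)·(-1) + (-1)·(-1)) / 4 = 12/4 = 3
  S[U,V] = ((3)·(2) + (-1)·(1) + (0)·(-4) + (-1)·(-1) + (-1)·(2)) / 4 = 4/4 = 1
  S[V,V] = ((2)·(2) + (1)·(1) + (-4)·(-4) + (-1)·(-1) + (2)·(2)) / 4 = 26/4 = 6.5
  S = [[3, 1],
 [1, 6.5]].

Step 3 — invert S. det(S) = 3·6.5 - (1)² = 18.5.
  S^{-1} = (1/det) · [[d, -b], [-b, a]] = [[0.3514, -0.0541],
 [-0.0541, 0.1622]].

Step 4 — quadratic form (x̄ - mu_0)^T · S^{-1} · (x̄ - mu_0):
  S^{-1} · (x̄ - mu_0) = (1.4595, -0.3784),
  (x̄ - mu_0)^T · [...] = (4)·(1.4595) + (-1)·(-0.3784) = 6.2162.

Step 5 — scale by n: T² = 5 · 6.2162 = 31.0811.

T² ≈ 31.0811


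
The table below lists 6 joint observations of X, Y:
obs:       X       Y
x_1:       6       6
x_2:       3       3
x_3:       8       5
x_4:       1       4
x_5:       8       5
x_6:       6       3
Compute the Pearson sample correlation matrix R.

Step 1 — column means:
  mean(X) = (6 + 3 + 8 + 1 + 8 + 6) / 6 = 32/6 = 5.3333
  mean(Y) = (6 + 3 + 5 + 4 + 5 + 3) / 6 = 26/6 = 4.3333

Step 2 — sample variances and covariances s[i,j] = (1/(n-1)) · Σ_k (x_{k,i} - mean_i) · (x_{k,j} - mean_j), with n-1 = 5:
  s[X,X] = ((0.6667)·(0.6667) + (-2.3333)·(-2.3333) + (2.6667)·(2.6667) + (-4.3333)·(-4.3333) + (2.6667)·(2.6667) + (0.6667)·(0.6667)) / 5 = 39.3333/5 = 7.8667
  s[X,Y] = ((0.6667)·(1.6667) + (-2.3333)·(-1.3333) + (2.6667)·(0.6667) + (-4.3333)·(-0.3333) + (2.6667)·(0.6667) + (0.6667)·(-1.3333)) / 5 = 8.3333/5 = 1.6667
  s[Y,Y] = ((1.6667)·(1.6667) + (-1.3333)·(-1.3333) + (0.6667)·(0.6667) + (-0.3333)·(-0.3333) + (0.6667)·(0.6667) + (-1.3333)·(-1.3333)) / 5 = 7.3333/5 = 1.4667
  Sample standard deviations s_i = √(s[i,i]):
  s(X) = √(7.8667) = 2.8048
  s(Y) = √(1.4667) = 1.2111

Step 3 — r_{ij} = s_{ij} / (s_i · s_j):
  r[X,X] = 1 (diagonal).
  r[X,Y] = 1.6667 / (2.8048 · 1.2111) = 1.6667 / 3.3967 = 0.4907
  r[Y,Y] = 1 (diagonal).

R is symmetric with unit diagonal. Assembling:

R = [[1, 0.4907],
 [0.4907, 1]]


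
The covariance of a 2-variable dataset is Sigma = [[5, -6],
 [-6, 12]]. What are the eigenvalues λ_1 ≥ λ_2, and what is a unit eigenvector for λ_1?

Step 1 — characteristic polynomial of 2×2 Sigma:
  det(Sigma - λI) = λ² - trace · λ + det = 0.
  trace = 5 + 12 = 17, det = 5·12 - (-6)² = 24.
Step 2 — discriminant:
  Δ = trace² - 4·det = 289 - 96 = 193.
Step 3 — eigenvalues:
  λ = (trace ± √Δ)/2 = (17 ± 13.8924)/2,
  λ_1 = 15.4462,  λ_2 = 1.5538.

Step 4 — unit eigenvector for λ_1: solve (Sigma - λ_1 I)v = 0. First row:
  (5 - 15.4462)·v_x + (-6)·v_y = 0, i.e. (-10.4462)·v_x + (-6)·v_y = 0,
  so v ∝ (b, λ_1 - a) = (-6, 10.4462); multiply by -1 so the first entry is positive: u = (6, -10.4462).
  ||u|| = √((6)² + (-10.4462)²) = √(145.1236) ≈ 12.0467,
  v_1 = u/||u|| ≈ (0.4981, -0.8671) (||v_1|| = 1).

λ_1 = 15.4462,  λ_2 = 1.5538;  v_1 ≈ (0.4981, -0.8671)


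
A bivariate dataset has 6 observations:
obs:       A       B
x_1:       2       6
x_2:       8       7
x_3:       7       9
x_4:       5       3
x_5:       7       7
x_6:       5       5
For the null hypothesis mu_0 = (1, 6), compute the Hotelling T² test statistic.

Step 1 — sample mean vector:
  mean(A) = (2 + 8 + 7 + 5 + 7 + 5) / 6 = 34/6 = 5.6667
  mean(B) = (6 + 7 + 9 + 3 + 7 + 5) / 6 = 37/6 = 6.1667
  x̄ = (5.6667, 6.1667),  deviation x̄ - mu_0 = (5.6667, 6.1667) - (1, 6) = (4.6667, 0.1667).

Step 2 — sample covariance matrix, S[i,j] = (1/(n-1)) · Σ_k (x_{k,i} - mean_i) · (x_{k,j} - mean_j), divisor n-1 = 5:
  S[A,A] = ((-3.6667)·(-3.6667) + (2.3333)·(2.3333) + (1.3333)·(1.3333) + (-0.6667)·(-0.6667) + (1.3333)·(1.3333) + (-0.6667)·(-0.6667)) / 5 = 23.3333/5 = 4.6667
  S[A,B] = ((-3.6667)·(-0.1667) + (2.3333)·(0.8333) + (1.3333)·(2.8333) + (-0.6667)·(-3.1667) + (1.3333)·(0.8333) + (-0.6667)·(-1.1667)) / 5 = 10.3333/5 = 2.0667
  S[B,B] = ((-0.1667)·(-0.1667) + (0.8333)·(0.8333) + (2.8333)·(2.8333) + (-3.1667)·(-3.1667) + (0.8333)·(0.8333) + (-1.1667)·(-1.1667)) / 5 = 20.8333/5 = 4.1667
  S = [[4.6667, 2.0667],
 [2.0667, 4.1667]].

Step 3 — invert S. det(S) = 4.6667·4.1667 - (2.0667)² = 15.1733.
  S^{-1} = (1/det) · [[d, -b], [-b, a]] = [[0.2746, -0.1362],
 [-0.1362, 0.3076]].

Step 4 — quadratic form (x̄ - mu_0)^T · S^{-1} · (x̄ - mu_0):
  S^{-1} · (x̄ - mu_0) = (1.2588, -0.5844),
  (x̄ - mu_0)^T · [...] = (4.6667)·(1.2588) + (0.1667)·(-0.5844) = 5.7769.

Step 5 — scale by n: T² = 6 · 5.7769 = 34.6617.

T² ≈ 34.6617


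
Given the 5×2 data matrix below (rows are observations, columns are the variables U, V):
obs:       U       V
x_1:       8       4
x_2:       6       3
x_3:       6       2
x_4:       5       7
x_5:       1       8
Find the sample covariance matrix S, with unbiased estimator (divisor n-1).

Step 1 — column means:
  mean(U) = (8 + 6 + 6 + 5 + 1) / 5 = 26/5 = 5.2
  mean(V) = (4 + 3 + 2 + 7 + 8) / 5 = 24/5 = 4.8

Step 2 — sample covariance S[i,j] = (1/(n-1)) · Σ_k (x_{k,i} - mean_i) · (x_{k,j} - mean_j), with n-1 = 4.
  S[U,U] = ((2.8)·(2.8) + (0.8)·(0.8) + (0.8)·(0.8) + (-0.2)·(-0.2) + (-4.2)·(-4.2)) / 4 = 26.8/4 = 6.7
  S[U,V] = ((2.8)·(-0.8) + (0.8)·(-1.8) + (0.8)·(-2.8) + (-0.2)·(2.2) + (-4.2)·(3.2)) / 4 = -19.8/4 = -4.95
  S[V,V] = ((-0.8)·(-0.8) + (-1.8)·(-1.8) + (-2.8)·(-2.8) + (2.2)·(2.2) + (3.2)·(3.2)) / 4 = 26.8/4 = 6.7

S is symmetric (S[j,i] = S[i,j]). Assembling:

S = [[6.7, -4.95],
 [-4.95, 6.7]]


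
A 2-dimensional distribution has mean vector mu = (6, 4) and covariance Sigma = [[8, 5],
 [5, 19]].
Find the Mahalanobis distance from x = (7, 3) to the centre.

Step 1 — centre the observation: (x - mu) = (1, -1).

Step 2 — invert Sigma. det(Sigma) = 8·19 - (5)² = 127.
  Sigma^{-1} = (1/det) · [[d, -b], [-b, a]] = [[0.1496, -0.0394],
 [-0.0394, 0.063]].

Step 3 — form the quadratic (x - mu)^T · Sigma^{-1} · (x - mu):
  Sigma^{-1} · (x - mu) = (0.189, -0.1024).
  (x - mu)^T · [Sigma^{-1} · (x - mu)] = (1)·(0.189) + (-1)·(-0.1024) = 0.2913.

Step 4 — take square root: d = √(0.2913) ≈ 0.5398.

d(x, mu) = √(0.2913) ≈ 0.5398


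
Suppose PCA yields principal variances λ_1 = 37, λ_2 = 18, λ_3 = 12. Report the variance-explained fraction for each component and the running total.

Step 1 — total variance = trace(Sigma) = Σ λ_i = 37 + 18 + 12 = 67.

Step 2 — fraction explained by component i = λ_i / Σ λ:
  PC1: 37/67 = 0.5522
  PC2: 18/67 = 0.2687
  PC3: 12/67 = 0.1791

Step 3 — cumulative fraction after k components = (λ_1 + ... + λ_k) / Σ λ:
  k = 1: 37/67 = 0.5522
  k = 2: (37 + 18)/67 = 55/67 = 0.8209
  k = 3: (37 + 18 + 12)/67 = 67/67 = 1

Summary (fraction, with percent):

explained: PC1 0.5522 (55.22%), PC2 0.2687 (26.87%), PC3 0.1791 (17.91%);  cumulative: 0.5522, 0.8209, 1


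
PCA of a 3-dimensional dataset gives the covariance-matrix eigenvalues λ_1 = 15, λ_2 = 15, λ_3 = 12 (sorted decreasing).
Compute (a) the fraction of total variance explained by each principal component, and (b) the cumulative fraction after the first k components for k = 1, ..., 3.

Step 1 — total variance = trace(Sigma) = Σ λ_i = 15 + 15 + 12 = 42.

Step 2 — fraction explained by component i = λ_i / Σ λ:
  PC1: 15/42 = 0.3571
  PC2: 15/42 = 0.3571
  PC3: 12/42 = 0.2857

Step 3 — cumulative fraction after k components = (λ_1 + ... + λ_k) / Σ λ:
  k = 1: 15/42 = 0.3571
  k = 2: (15 + 15)/42 = 30/42 = 0.7143
  k = 3: (15 + 15 + 12)/42 = 42/42 = 1

Summary (fraction, with percent):

explained: PC1 0.3571 (35.71%), PC2 0.3571 (35.71%), PC3 0.2857 (28.57%);  cumulative: 0.3571, 0.7143, 1


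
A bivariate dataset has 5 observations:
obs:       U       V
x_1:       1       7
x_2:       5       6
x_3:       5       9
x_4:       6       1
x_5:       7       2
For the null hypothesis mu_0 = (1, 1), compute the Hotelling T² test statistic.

Step 1 — sample mean vector:
  mean(U) = (1 + 5 + 5 + 6 + 7) / 5 = 24/5 = 4.8
  mean(V) = (7 + 6 + 9 + 1 + 2) / 5 = 25/5 = 5
  x̄ = (4.8, 5),  deviation x̄ - mu_0 = (4.8, 5) - (1, 1) = (3.8, 4).

Step 2 — sample covariance matrix, S[i,j] = (1/(n-1)) · Σ_k (x_{k,i} - mean_i) · (x_{k,j} - mean_j), divisor n-1 = 4:
  S[U,U] = ((-3.8)·(-3.8) + (0.2)·(0.2) + (0.2)·(0.2) + (1.2)·(1.2) + (2.2)·(2.2)) / 4 = 20.8/4 = 5.2
  S[U,V] = ((-3.8)·(2) + (0.2)·(1) + (0.2)·(4) + (1.2)·(-4) + (2.2)·(-3)) / 4 = -18/4 = -4.5
  S[V,V] = ((2)·(2) + (1)·(1) + (4)·(4) + (-4)·(-4) + (-3)·(-3)) / 4 = 46/4 = 11.5
  S = [[5.2, -4.5],
 [-4.5, 11.5]].

Step 3 — invert S. det(S) = 5.2·11.5 - (-4.5)² = 39.55.
  S^{-1} = (1/det) · [[d, -b], [-b, a]] = [[0.2908, 0.1138],
 [0.1138, 0.1315]].

Step 4 — quadratic form (x̄ - mu_0)^T · S^{-1} · (x̄ - mu_0):
  S^{-1} · (x̄ - mu_0) = (1.5601, 0.9583),
  (x̄ - mu_0)^T · [...] = (3.8)·(1.5601) + (4)·(0.9583) = 9.7613.

Step 5 — scale by n: T² = 5 · 9.7613 = 48.8066.

T² ≈ 48.8066


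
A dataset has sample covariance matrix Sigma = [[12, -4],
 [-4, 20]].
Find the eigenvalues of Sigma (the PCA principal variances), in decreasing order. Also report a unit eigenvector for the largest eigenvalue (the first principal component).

Step 1 — characteristic polynomial of 2×2 Sigma:
  det(Sigma - λI) = λ² - trace · λ + det = 0.
  trace = 12 + 20 = 32, det = 12·20 - (-4)² = 224.
Step 2 — discriminant:
  Δ = trace² - 4·det = 1024 - 896 = 128.
Step 3 — eigenvalues:
  λ = (trace ± √Δ)/2 = (32 ± 11.3137)/2,
  λ_1 = 21.6569,  λ_2 = 10.3431.

Step 4 — unit eigenvector for λ_1: solve (Sigma - λ_1 I)v = 0. First row:
  (12 - 21.6569)·v_x + (-4)·v_y = 0, i.e. (-9.6569)·v_x + (-4)·v_y = 0,
  so v ∝ (b, λ_1 - a) = (-4, 9.6569); multiply by -1 so the first entry is positive: u = (4, -9.6569).
  ||u|| = √((4)² + (-9.6569)²) = √(109.2548) ≈ 10.4525,
  v_1 = u/||u|| ≈ (0.3827, -0.9239) (||v_1|| = 1).

λ_1 = 21.6569,  λ_2 = 10.3431;  v_1 ≈ (0.3827, -0.9239)


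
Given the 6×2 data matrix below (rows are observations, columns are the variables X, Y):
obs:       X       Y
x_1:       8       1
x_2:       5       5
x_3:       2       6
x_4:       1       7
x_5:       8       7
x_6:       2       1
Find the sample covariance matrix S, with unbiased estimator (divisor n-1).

Step 1 — column means:
  mean(X) = (8 + 5 + 2 + 1 + 8 + 2) / 6 = 26/6 = 4.3333
  mean(Y) = (1 + 5 + 6 + 7 + 7 + 1) / 6 = 27/6 = 4.5

Step 2 — sample covariance S[i,j] = (1/(n-1)) · Σ_k (x_{k,i} - mean_i) · (x_{k,j} - mean_j), with n-1 = 5.
  S[X,X] = ((3.6667)·(3.6667) + (0.6667)·(0.6667) + (-2.3333)·(-2.3333) + (-3.3333)·(-3.3333) + (3.6667)·(3.6667) + (-2.3333)·(-2.3333)) / 5 = 49.3333/5 = 9.8667
  S[X,Y] = ((3.6667)·(-3.5) + (0.6667)·(0.5) + (-2.3333)·(1.5) + (-3.3333)·(2.5) + (3.6667)·(2.5) + (-2.3333)·(-3.5)) / 5 = -7/5 = -1.4
  S[Y,Y] = ((-3.5)·(-3.5) + (0.5)·(0.5) + (1.5)·(1.5) + (2.5)·(2.5) + (2.5)·(2.5) + (-3.5)·(-3.5)) / 5 = 39.5/5 = 7.9

S is symmetric (S[j,i] = S[i,j]). Assembling:

S = [[9.8667, -1.4],
 [-1.4, 7.9]]


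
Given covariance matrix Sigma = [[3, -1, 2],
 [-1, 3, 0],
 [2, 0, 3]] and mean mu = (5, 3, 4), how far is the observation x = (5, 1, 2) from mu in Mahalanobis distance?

Step 1 — centre the observation: (x - mu) = (0, -2, -2).

Step 2 — invert Sigma (cofactor / det for 3×3, or solve directly):
  Sigma^{-1} = [[0.75, 0.25, -0.5],
 [0.25, 0.4167, -0.1667],
 [-0.5, -0.1667, 0.6667]].

Step 3 — form the quadratic (x - mu)^T · Sigma^{-1} · (x - mu):
  Sigma^{-1} · (x - mu) = (0.5, -0.5, -1).
  (x - mu)^T · [Sigma^{-1} · (x - mu)] = (0)·(0.5) + (-2)·(-0.5) + (-2)·(-1) = 3.

Step 4 — take square root: d = √(3) ≈ 1.7321.

d(x, mu) = √(3) ≈ 1.7321


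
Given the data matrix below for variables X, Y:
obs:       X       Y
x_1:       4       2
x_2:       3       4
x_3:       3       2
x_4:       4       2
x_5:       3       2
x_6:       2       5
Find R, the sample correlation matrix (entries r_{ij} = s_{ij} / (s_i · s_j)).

Step 1 — column means:
  mean(X) = (4 + 3 + 3 + 4 + 3 + 2) / 6 = 19/6 = 3.1667
  mean(Y) = (2 + 4 + 2 + 2 + 2 + 5) / 6 = 17/6 = 2.8333

Step 2 — sample variances and covariances s[i,j] = (1/(n-1)) · Σ_k (x_{k,i} - mean_i) · (x_{k,j} - mean_j), with n-1 = 5:
  s[X,X] = ((0.8333)·(0.8333) + (-0.1667)·(-0.1667) + (-0.1667)·(-0.1667) + (0.8333)·(0.8333) + (-0.1667)·(-0.1667) + (-1.1667)·(-1.1667)) / 5 = 2.8333/5 = 0.5667
  s[X,Y] = ((0.8333)·(-0.8333) + (-0.1667)·(1.1667) + (-0.1667)·(-0.8333) + (0.8333)·(-0.8333) + (-0.1667)·(-0.8333) + (-1.1667)·(2.1667)) / 5 = -3.8333/5 = -0.7667
  s[Y,Y] = ((-0.8333)·(-0.8333) + (1.1667)·(1.1667) + (-0.8333)·(-0.8333) + (-0.8333)·(-0.8333) + (-0.8333)·(-0.8333) + (2.1667)·(2.1667)) / 5 = 8.8333/5 = 1.7667
  Sample standard deviations s_i = √(s[i,i]):
  s(X) = √(0.5667) = 0.7528
  s(Y) = √(1.7667) = 1.3292

Step 3 — r_{ij} = s_{ij} / (s_i · s_j):
  r[X,X] = 1 (diagonal).
  r[X,Y] = -0.7667 / (0.7528 · 1.3292) = -0.7667 / 1.0006 = -0.7662
  r[Y,Y] = 1 (diagonal).

R is symmetric with unit diagonal. Assembling:

R = [[1, -0.7662],
 [-0.7662, 1]]


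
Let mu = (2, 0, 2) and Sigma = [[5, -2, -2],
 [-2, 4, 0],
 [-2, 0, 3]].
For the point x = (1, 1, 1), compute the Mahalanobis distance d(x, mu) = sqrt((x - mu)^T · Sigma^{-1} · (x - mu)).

Step 1 — centre the observation: (x - mu) = (-1, 1, -1).

Step 2 — invert Sigma (cofactor / det for 3×3, or solve directly):
  Sigma^{-1} = [[0.375, 0.1875, 0.25],
 [0.1875, 0.3438, 0.125],
 [0.25, 0.125, 0.5]].

Step 3 — form the quadratic (x - mu)^T · Sigma^{-1} · (x - mu):
  Sigma^{-1} · (x - mu) = (-0.4375, 0.0312, -0.625).
  (x - mu)^T · [Sigma^{-1} · (x - mu)] = (-1)·(-0.4375) + (1)·(0.0312) + (-1)·(-0.625) = 1.0938.

Step 4 — take square root: d = √(1.0938) ≈ 1.0458.

d(x, mu) = √(1.0938) ≈ 1.0458


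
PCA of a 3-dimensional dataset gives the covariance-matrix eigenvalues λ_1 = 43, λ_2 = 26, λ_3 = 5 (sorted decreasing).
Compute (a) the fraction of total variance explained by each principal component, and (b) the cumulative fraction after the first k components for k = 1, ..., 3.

Step 1 — total variance = trace(Sigma) = Σ λ_i = 43 + 26 + 5 = 74.

Step 2 — fraction explained by component i = λ_i / Σ λ:
  PC1: 43/74 = 0.5811
  PC2: 26/74 = 0.3514
  PC3: 5/74 = 0.0676

Step 3 — cumulative fraction after k components = (λ_1 + ... + λ_k) / Σ λ:
  k = 1: 43/74 = 0.5811
  k = 2: (43 + 26)/74 = 69/74 = 0.9324
  k = 3: (43 + 26 + 5)/74 = 74/74 = 1

Summary (fraction, with percent):

explained: PC1 0.5811 (58.11%), PC2 0.3514 (35.14%), PC3 0.0676 (6.76%);  cumulative: 0.5811, 0.9324, 1


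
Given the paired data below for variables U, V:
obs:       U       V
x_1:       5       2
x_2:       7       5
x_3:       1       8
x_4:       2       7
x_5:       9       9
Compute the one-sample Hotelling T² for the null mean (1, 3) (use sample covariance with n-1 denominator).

Step 1 — sample mean vector:
  mean(U) = (5 + 7 + 1 + 2 + 9) / 5 = 24/5 = 4.8
  mean(V) = (2 + 5 + 8 + 7 + 9) / 5 = 31/5 = 6.2
  x̄ = (4.8, 6.2),  deviation x̄ - mu_0 = (4.8, 6.2) - (1, 3) = (3.8, 3.2).

Step 2 — sample covariance matrix, S[i,j] = (1/(n-1)) · Σ_k (x_{k,i} - mean_i) · (x_{k,j} - mean_j), divisor n-1 = 4:
  S[U,U] = ((0.2)·(0.2) + (2.2)·(2.2) + (-3.8)·(-3.8) + (-2.8)·(-2.8) + (4.2)·(4.2)) / 4 = 44.8/4 = 11.2
  S[U,V] = ((0.2)·(-4.2) + (2.2)·(-1.2) + (-3.8)·(1.8) + (-2.8)·(0.8) + (4.2)·(2.8)) / 4 = -0.8/4 = -0.2
  S[V,V] = ((-4.2)·(-4.2) + (-1.2)·(-1.2) + (1.8)·(1.8) + (0.8)·(0.8) + (2.8)·(2.8)) / 4 = 30.8/4 = 7.7
  S = [[11.2, -0.2],
 [-0.2, 7.7]].

Step 3 — invert S. det(S) = 11.2·7.7 - (-0.2)² = 86.2.
  S^{-1} = (1/det) · [[d, -b], [-b, a]] = [[0.0893, 0.0023],
 [0.0023, 0.1299]].

Step 4 — quadratic form (x̄ - mu_0)^T · S^{-1} · (x̄ - mu_0):
  S^{-1} · (x̄ - mu_0) = (0.3469, 0.4246),
  (x̄ - mu_0)^T · [...] = (3.8)·(0.3469) + (3.2)·(0.4246) = 2.6768.

Step 5 — scale by n: T² = 5 · 2.6768 = 13.384.

T² ≈ 13.384


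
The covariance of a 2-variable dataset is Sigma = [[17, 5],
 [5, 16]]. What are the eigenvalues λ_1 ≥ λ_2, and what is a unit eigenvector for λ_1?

Step 1 — characteristic polynomial of 2×2 Sigma:
  det(Sigma - λI) = λ² - trace · λ + det = 0.
  trace = 17 + 16 = 33, det = 17·16 - (5)² = 247.
Step 2 — discriminant:
  Δ = trace² - 4·det = 1089 - 988 = 101.
Step 3 — eigenvalues:
  λ = (trace ± √Δ)/2 = (33 ± 10.0499)/2,
  λ_1 = 21.5249,  λ_2 = 11.4751.

Step 4 — unit eigenvector for λ_1: solve (Sigma - λ_1 I)v = 0. First row:
  (17 - 21.5249)·v_x + (5)·v_y = 0, i.e. (-4.5249)·v_x + (5)·v_y = 0,
  so v ∝ (b, λ_1 - a) = (5, 4.5249) = u.
  ||u|| = √((5)² + (4.5249)²) = √(45.4751) ≈ 6.7435,
  v_1 = u/||u|| ≈ (0.7415, 0.671) (||v_1|| = 1).

λ_1 = 21.5249,  λ_2 = 11.4751;  v_1 ≈ (0.7415, 0.671)


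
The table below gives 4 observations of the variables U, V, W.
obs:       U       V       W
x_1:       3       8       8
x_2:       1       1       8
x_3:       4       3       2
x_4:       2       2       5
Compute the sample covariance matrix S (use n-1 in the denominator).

Step 1 — column means:
  mean(U) = (3 + 1 + 4 + 2) / 4 = 10/4 = 2.5
  mean(V) = (8 + 1 + 3 + 2) / 4 = 14/4 = 3.5
  mean(W) = (8 + 8 + 2 + 5) / 4 = 23/4 = 5.75

Step 2 — sample covariance S[i,j] = (1/(n-1)) · Σ_k (x_{k,i} - mean_i) · (x_{k,j} - mean_j), with n-1 = 3.
  S[U,U] = ((0.5)·(0.5) + (-1.5)·(-1.5) + (1.5)·(1.5) + (-0.5)·(-0.5)) / 3 = 5/3 = 1.6667
  S[U,V] = ((0.5)·(4.5) + (-1.5)·(-2.5) + (1.5)·(-0.5) + (-0.5)·(-1.5)) / 3 = 6/3 = 2
  S[U,W] = ((0.5)·(2.25) + (-1.5)·(2.25) + (1.5)·(-3.75) + (-0.5)·(-0.75)) / 3 = -7.5/3 = -2.5
  S[V,V] = ((4.5)·(4.5) + (-2.5)·(-2.5) + (-0.5)·(-0.5) + (-1.5)·(-1.5)) / 3 = 29/3 = 9.6667
  S[V,W] = ((4.5)·(2.25) + (-2.5)·(2.25) + (-0.5)·(-3.75) + (-1.5)·(-0.75)) / 3 = 7.5/3 = 2.5
  S[W,W] = ((2.25)·(2.25) + (2.25)·(2.25) + (-3.75)·(-3.75) + (-0.75)·(-0.75)) / 3 = 24.75/3 = 8.25

S is symmetric (S[j,i] = S[i,j]). Assembling:

S = [[1.6667, 2, -2.5],
 [2, 9.6667, 2.5],
 [-2.5, 2.5, 8.25]]


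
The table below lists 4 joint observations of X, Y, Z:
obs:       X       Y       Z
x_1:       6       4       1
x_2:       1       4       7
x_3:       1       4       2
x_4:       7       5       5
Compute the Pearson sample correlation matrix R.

Step 1 — column means:
  mean(X) = (6 + 1 + 1 + 7) / 4 = 15/4 = 3.75
  mean(Y) = (4 + 4 + 4 + 5) / 4 = 17/4 = 4.25
  mean(Z) = (1 + 7 + 2 + 5) / 4 = 15/4 = 3.75

Step 2 — sample variances and covariances s[i,j] = (1/(n-1)) · Σ_k (x_{k,i} - mean_i) · (x_{k,j} - mean_j), with n-1 = 3:
  s[X,X] = ((2.25)·(2.25) + (-2.75)·(-2.75) + (-2.75)·(-2.75) + (3.25)·(3.25)) / 3 = 30.75/3 = 10.25
  s[X,Y] = ((2.25)·(-0.25) + (-2.75)·(-0.25) + (-2.75)·(-0.25) + (3.25)·(0.75)) / 3 = 3.25/3 = 1.0833
  s[X,Z] = ((2.25)·(-2.75) + (-2.75)·(3.25) + (-2.75)·(-1.75) + (3.25)·(1.25)) / 3 = -6.25/3 = -2.0833
  s[Y,Y] = ((-0.25)·(-0.25) + (-0.25)·(-0.25) + (-0.25)·(-0.25) + (0.75)·(0.75)) / 3 = 0.75/3 = 0.25
  s[Y,Z] = ((-0.25)·(-2.75) + (-0.25)·(3.25) + (-0.25)·(-1.75) + (0.75)·(1.25)) / 3 = 1.25/3 = 0.4167
  s[Z,Z] = ((-2.75)·(-2.75) + (3.25)·(3.25) + (-1.75)·(-1.75) + (1.25)·(1.25)) / 3 = 22.75/3 = 7.5833
  Sample standard deviations s_i = √(s[i,i]):
  s(X) = √(10.25) = 3.2016
  s(Y) = √(0.25) = 0.5
  s(Z) = √(7.5833) = 2.7538

Step 3 — r_{ij} = s_{ij} / (s_i · s_j):
  r[X,X] = 1 (diagonal).
  r[X,Y] = 1.0833 / (3.2016 · 0.5) = 1.0833 / 1.6008 = 0.6768
  r[X,Z] = -2.0833 / (3.2016 · 2.7538) = -2.0833 / 8.8164 = -0.2363
  r[Y,Y] = 1 (diagonal).
  r[Y,Z] = 0.4167 / (0.5 · 2.7538) = 0.4167 / 1.3769 = 0.3026
  r[Z,Z] = 1 (diagonal).

R is symmetric with unit diagonal. Assembling:

R = [[1, 0.6768, -0.2363],
 [0.6768, 1, 0.3026],
 [-0.2363, 0.3026, 1]]


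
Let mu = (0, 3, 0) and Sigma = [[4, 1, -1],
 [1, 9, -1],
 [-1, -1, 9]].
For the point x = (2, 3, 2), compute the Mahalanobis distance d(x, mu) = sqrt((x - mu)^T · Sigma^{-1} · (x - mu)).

Step 1 — centre the observation: (x - mu) = (2, 0, 2).

Step 2 — invert Sigma (cofactor / det for 3×3, or solve directly):
  Sigma^{-1} = [[0.2632, -0.0263, 0.0263],
 [-0.0263, 0.1151, 0.0099],
 [0.0263, 0.0099, 0.1151]].

Step 3 — form the quadratic (x - mu)^T · Sigma^{-1} · (x - mu):
  Sigma^{-1} · (x - mu) = (0.5789, -0.0329, 0.2829).
  (x - mu)^T · [Sigma^{-1} · (x - mu)] = (2)·(0.5789) + (0)·(-0.0329) + (2)·(0.2829) = 1.7237.

Step 4 — take square root: d = √(1.7237) ≈ 1.3129.

d(x, mu) = √(1.7237) ≈ 1.3129


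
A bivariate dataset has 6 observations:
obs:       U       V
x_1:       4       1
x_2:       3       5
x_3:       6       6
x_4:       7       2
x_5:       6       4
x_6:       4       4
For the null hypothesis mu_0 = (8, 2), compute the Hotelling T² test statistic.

Step 1 — sample mean vector:
  mean(U) = (4 + 3 + 6 + 7 + 6 + 4) / 6 = 30/6 = 5
  mean(V) = (1 + 5 + 6 + 2 + 4 + 4) / 6 = 22/6 = 3.6667
  x̄ = (5, 3.6667),  deviation x̄ - mu_0 = (5, 3.6667) - (8, 2) = (-3, 1.6667).

Step 2 — sample covariance matrix, S[i,j] = (1/(n-1)) · Σ_k (x_{k,i} - mean_i) · (x_{k,j} - mean_j), divisor n-1 = 5:
  S[U,U] = ((-1)·(-1) + (-2)·(-2) + (1)·(1) + (2)·(2) + (1)·(1) + (-1)·(-1)) / 5 = 12/5 = 2.4
  S[U,V] = ((-1)·(-2.6667) + (-2)·(1.3333) + (1)·(2.3333) + (2)·(-1.6667) + (1)·(0.3333) + (-1)·(0.3333)) / 5 = -1/5 = -0.2
  S[V,V] = ((-2.6667)·(-2.6667) + (1.3333)·(1.3333) + (2.3333)·(2.3333) + (-1.6667)·(-1.6667) + (0.3333)·(0.3333) + (0.3333)·(0.3333)) / 5 = 17.3333/5 = 3.4667
  S = [[2.4, -0.2],
 [-0.2, 3.4667]].

Step 3 — invert S. det(S) = 2.4·3.4667 - (-0.2)² = 8.28.
  S^{-1} = (1/det) · [[d, -b], [-b, a]] = [[0.4187, 0.0242],
 [0.0242, 0.2899]].

Step 4 — quadratic form (x̄ - mu_0)^T · S^{-1} · (x̄ - mu_0):
  S^{-1} · (x̄ - mu_0) = (-1.2158, 0.4106),
  (x̄ - mu_0)^T · [...] = (-3)·(-1.2158) + (1.6667)·(0.4106) = 4.3317.

Step 5 — scale by n: T² = 6 · 4.3317 = 25.9903.

T² ≈ 25.9903


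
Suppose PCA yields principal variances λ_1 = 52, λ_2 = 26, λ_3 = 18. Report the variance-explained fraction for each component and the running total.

Step 1 — total variance = trace(Sigma) = Σ λ_i = 52 + 26 + 18 = 96.

Step 2 — fraction explained by component i = λ_i / Σ λ:
  PC1: 52/96 = 0.5417
  PC2: 26/96 = 0.2708
  PC3: 18/96 = 0.1875

Step 3 — cumulative fraction after k components = (λ_1 + ... + λ_k) / Σ λ:
  k = 1: 52/96 = 0.5417
  k = 2: (52 + 26)/96 = 78/96 = 0.8125
  k = 3: (52 + 26 + 18)/96 = 96/96 = 1

Summary (fraction, with percent):

explained: PC1 0.5417 (54.17%), PC2 0.2708 (27.08%), PC3 0.1875 (18.75%);  cumulative: 0.5417, 0.8125, 1
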